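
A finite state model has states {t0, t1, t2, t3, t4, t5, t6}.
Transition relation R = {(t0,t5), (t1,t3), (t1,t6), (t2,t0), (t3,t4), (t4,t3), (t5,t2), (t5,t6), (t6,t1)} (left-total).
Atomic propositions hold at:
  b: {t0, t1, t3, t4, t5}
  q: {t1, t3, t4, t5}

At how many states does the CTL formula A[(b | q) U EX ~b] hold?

Sat(b | q) = {t0, t1, t3, t4, t5}
Sat(~b) = {t2, t6}
Sat(EX ~b) = {s : some successor in {t2, t6}} = {t1, t5}
A[(b | q) U EX ~b]: least fixpoint, start Z0 = Sat(EX ~b) = {t1, t5}, add states in Sat(b | q) with every successor in Z. Z1 = {t0, t1, t5}; fixed.
Sat(A[(b | q) U EX ~b]) = {t0, t1, t5}
|Sat(A[(b | q) U EX ~b])| = |{t0, t1, t5}| = 3.

3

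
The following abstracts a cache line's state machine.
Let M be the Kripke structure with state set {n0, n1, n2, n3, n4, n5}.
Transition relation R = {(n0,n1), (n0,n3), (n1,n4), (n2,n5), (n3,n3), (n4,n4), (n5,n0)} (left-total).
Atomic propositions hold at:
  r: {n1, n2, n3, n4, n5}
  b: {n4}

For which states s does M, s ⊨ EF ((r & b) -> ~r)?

{n0, n1, n2, n3, n5}

Sat(r & b) = {n4}
Sat(~r) = {n0}
Sat((r & b) -> ~r) = {n0, n1, n2, n3, n5}
EF ((r & b) -> ~r): least fixpoint, start Z0 = {n0, n1, n2, n3, n5}, add states with some successor in Z. Already a fixed point.
Sat(EF ((r & b) -> ~r)) = {n0, n1, n2, n3, n5}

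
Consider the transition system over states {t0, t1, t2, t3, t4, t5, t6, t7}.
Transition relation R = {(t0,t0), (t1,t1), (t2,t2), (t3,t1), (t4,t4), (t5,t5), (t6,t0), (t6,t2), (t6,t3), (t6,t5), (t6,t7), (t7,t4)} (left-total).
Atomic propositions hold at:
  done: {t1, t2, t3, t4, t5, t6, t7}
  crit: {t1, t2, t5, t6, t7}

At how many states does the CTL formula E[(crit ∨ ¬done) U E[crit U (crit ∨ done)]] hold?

Sat(¬done) = {t0}
Sat(crit ∨ ¬done) = {t0, t1, t2, t5, t6, t7}
Sat(crit ∨ done) = {t1, t2, t3, t4, t5, t6, t7}
E[crit U (crit ∨ done)]: least fixpoint, start Z0 = Sat((crit ∨ done)) = {t1, t2, t3, t4, t5, t6, t7}, add states in Sat(crit) with some successor in Z. Already a fixed point.
Sat(E[crit U (crit ∨ done)]) = {t1, t2, t3, t4, t5, t6, t7}
E[(crit ∨ ¬done) U E[crit U (crit ∨ done)]]: least fixpoint, start Z0 = Sat(E[crit U (crit ∨ done)]) = {t1, t2, t3, t4, t5, t6, t7}, add states in Sat(crit ∨ ¬done) with some successor in Z. Already a fixed point.
Sat(E[(crit ∨ ¬done) U E[crit U (crit ∨ done)]]) = {t1, t2, t3, t4, t5, t6, t7}
|Sat(E[(crit ∨ ¬done) U E[crit U (crit ∨ done)]])| = |{t1, t2, t3, t4, t5, t6, t7}| = 7.

7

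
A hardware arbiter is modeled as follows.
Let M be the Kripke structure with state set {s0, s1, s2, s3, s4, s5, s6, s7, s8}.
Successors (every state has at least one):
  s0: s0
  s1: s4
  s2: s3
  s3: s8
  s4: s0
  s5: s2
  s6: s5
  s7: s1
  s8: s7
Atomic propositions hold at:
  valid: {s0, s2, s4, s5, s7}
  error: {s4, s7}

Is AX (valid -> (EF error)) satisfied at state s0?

EF error: least fixpoint, start Z0 = {s4, s7}, add states with some successor in Z. Z1 = {s1, s4, s7, s8}; Z2 = {s1, s3, s4, s7, s8}; Z3 = {s1, s2, s3, s4, s7, s8}; Z4 = {s1, s2, s3, s4, s5, s7, s8}; Z5 = {s1, s2, s3, s4, s5, s6, s7, s8}; fixed.
Sat(EF error) = {s1, s2, s3, s4, s5, s6, s7, s8}
Sat(valid -> (EF error)) = {s1, s2, s3, s4, s5, s6, s7, s8}
Sat(AX (valid -> (EF error))) = {s : every successor in {s1, s2, s3, s4, s5, s6, s7, s8}} = {s1, s2, s3, s5, s6, s7, s8}
s0 ∉ Sat(AX (valid -> (EF error))) = {s1, s2, s3, s5, s6, s7, s8}, so the formula does not hold at s0.

No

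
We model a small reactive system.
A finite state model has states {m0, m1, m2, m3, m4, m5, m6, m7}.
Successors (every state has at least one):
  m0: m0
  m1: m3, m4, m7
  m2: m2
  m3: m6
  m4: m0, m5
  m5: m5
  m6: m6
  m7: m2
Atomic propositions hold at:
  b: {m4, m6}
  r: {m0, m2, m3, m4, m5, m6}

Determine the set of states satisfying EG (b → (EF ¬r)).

{m0, m1, m2, m5, m7}

Sat(¬r) = {m1, m7}
EF ¬r: least fixpoint, start Z0 = {m1, m7}, add states with some successor in Z. Already a fixed point.
Sat(EF ¬r) = {m1, m7}
Sat(b → (EF ¬r)) = {m0, m1, m2, m3, m5, m7}
EG (b → (EF ¬r)): greatest fixpoint, start Z0 = {m0, m1, m2, m3, m5, m7}, keep only states in Sat with some successor in Z. Z1 = {m0, m1, m2, m5, m7}; fixed.
Sat(EG (b → (EF ¬r))) = {m0, m1, m2, m5, m7}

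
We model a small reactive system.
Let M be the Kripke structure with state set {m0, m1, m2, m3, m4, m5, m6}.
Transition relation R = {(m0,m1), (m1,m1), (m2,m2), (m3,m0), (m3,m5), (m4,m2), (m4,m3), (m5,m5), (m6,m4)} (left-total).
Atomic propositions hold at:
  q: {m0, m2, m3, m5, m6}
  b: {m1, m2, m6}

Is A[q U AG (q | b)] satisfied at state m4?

No

Sat(q | b) = {m0, m1, m2, m3, m5, m6}
AG (q | b): greatest fixpoint, start Z0 = {m0, m1, m2, m3, m5, m6}, keep only states in Sat with every successor in Z. Z1 = {m0, m1, m2, m3, m5}; fixed.
Sat(AG (q | b)) = {m0, m1, m2, m3, m5}
A[q U AG (q | b)]: least fixpoint, start Z0 = Sat(AG (q | b)) = {m0, m1, m2, m3, m5}, add states in Sat(q) with every successor in Z. Already a fixed point.
Sat(A[q U AG (q | b)]) = {m0, m1, m2, m3, m5}
m4 ∉ Sat(A[q U AG (q | b)]) = {m0, m1, m2, m3, m5}, so the formula does not hold at m4.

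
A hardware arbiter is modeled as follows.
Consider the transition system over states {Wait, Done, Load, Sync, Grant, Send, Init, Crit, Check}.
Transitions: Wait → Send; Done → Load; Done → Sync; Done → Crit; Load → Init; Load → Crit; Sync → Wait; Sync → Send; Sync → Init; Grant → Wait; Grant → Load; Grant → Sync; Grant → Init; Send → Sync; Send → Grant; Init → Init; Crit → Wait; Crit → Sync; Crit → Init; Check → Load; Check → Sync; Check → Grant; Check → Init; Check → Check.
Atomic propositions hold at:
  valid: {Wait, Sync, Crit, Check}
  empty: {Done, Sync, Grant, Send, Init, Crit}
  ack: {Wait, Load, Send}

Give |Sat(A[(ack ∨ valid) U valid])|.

Sat(ack ∨ valid) = {Wait, Load, Sync, Send, Crit, Check}
A[(ack ∨ valid) U valid]: least fixpoint, start Z0 = Sat(valid) = {Wait, Sync, Crit, Check}, add states in Sat(ack ∨ valid) with every successor in Z. Already a fixed point.
Sat(A[(ack ∨ valid) U valid]) = {Wait, Sync, Crit, Check}
|Sat(A[(ack ∨ valid) U valid])| = |{Wait, Sync, Crit, Check}| = 4.

4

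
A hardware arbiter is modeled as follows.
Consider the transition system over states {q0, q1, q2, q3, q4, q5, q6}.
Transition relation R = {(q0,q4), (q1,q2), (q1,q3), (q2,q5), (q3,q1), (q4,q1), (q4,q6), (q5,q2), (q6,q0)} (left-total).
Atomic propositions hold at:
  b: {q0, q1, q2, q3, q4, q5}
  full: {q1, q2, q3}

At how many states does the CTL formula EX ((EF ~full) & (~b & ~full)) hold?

1

Sat(~full) = {q0, q4, q5, q6}
EF ~full: least fixpoint, start Z0 = {q0, q4, q5, q6}, add states with some successor in Z. Z1 = {q0, q2, q4, q5, q6}; Z2 = {q0, q1, q2, q4, q5, q6}; Z3 = {q0, q1, q2, q3, q4, q5, q6}; fixed.
Sat(EF ~full) = {q0, q1, q2, q3, q4, q5, q6}
Sat(~b) = {q6}
Sat(~b & ~full) = {q6}
Sat((EF ~full) & (~b & ~full)) = {q6}
Sat(EX ((EF ~full) & (~b & ~full))) = {s : some successor in {q6}} = {q4}
|Sat(EX ((EF ~full) & (~b & ~full)))| = |{q4}| = 1.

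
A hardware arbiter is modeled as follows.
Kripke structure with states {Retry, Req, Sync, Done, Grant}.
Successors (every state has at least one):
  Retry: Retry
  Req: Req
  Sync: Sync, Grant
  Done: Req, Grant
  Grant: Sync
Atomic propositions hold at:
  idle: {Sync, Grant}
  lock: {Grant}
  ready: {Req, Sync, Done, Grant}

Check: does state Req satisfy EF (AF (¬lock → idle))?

No

Sat(¬lock) = {Retry, Req, Sync, Done}
Sat(¬lock → idle) = {Sync, Grant}
AF (¬lock → idle): least fixpoint, start Z0 = {Sync, Grant}, add states with every successor in Z. Already a fixed point.
Sat(AF (¬lock → idle)) = {Sync, Grant}
EF (AF (¬lock → idle)): least fixpoint, start Z0 = {Sync, Grant}, add states with some successor in Z. Z1 = {Sync, Done, Grant}; fixed.
Sat(EF (AF (¬lock → idle))) = {Sync, Done, Grant}
Req ∉ Sat(EF (AF (¬lock → idle))) = {Sync, Done, Grant}, so the formula does not hold at Req.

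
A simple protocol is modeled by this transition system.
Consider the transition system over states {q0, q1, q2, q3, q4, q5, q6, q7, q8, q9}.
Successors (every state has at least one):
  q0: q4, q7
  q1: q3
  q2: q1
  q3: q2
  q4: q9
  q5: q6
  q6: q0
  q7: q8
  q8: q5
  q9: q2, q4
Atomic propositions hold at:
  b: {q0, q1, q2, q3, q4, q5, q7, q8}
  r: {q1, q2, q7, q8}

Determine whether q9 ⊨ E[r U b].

No

E[r U b]: least fixpoint, start Z0 = Sat(b) = {q0, q1, q2, q3, q4, q5, q7, q8}, add states in Sat(r) with some successor in Z. Already a fixed point.
Sat(E[r U b]) = {q0, q1, q2, q3, q4, q5, q7, q8}
q9 ∉ Sat(E[r U b]) = {q0, q1, q2, q3, q4, q5, q7, q8}, so the formula does not hold at q9.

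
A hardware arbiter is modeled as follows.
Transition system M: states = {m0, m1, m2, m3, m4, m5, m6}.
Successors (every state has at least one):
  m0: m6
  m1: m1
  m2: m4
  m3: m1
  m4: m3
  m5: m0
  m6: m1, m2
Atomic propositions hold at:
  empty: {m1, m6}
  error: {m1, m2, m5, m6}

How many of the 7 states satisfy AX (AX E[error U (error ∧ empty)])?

4

Sat(error ∧ empty) = {m1, m6}
E[error U (error ∧ empty)]: least fixpoint, start Z0 = Sat((error ∧ empty)) = {m1, m6}, add states in Sat(error) with some successor in Z. Already a fixed point.
Sat(E[error U (error ∧ empty)]) = {m1, m6}
Sat(AX E[error U (error ∧ empty)]) = {s : every successor in {m1, m6}} = {m0, m1, m3}
Sat(AX (AX E[error U (error ∧ empty)])) = {s : every successor in {m0, m1, m3}} = {m1, m3, m4, m5}
|Sat(AX (AX E[error U (error ∧ empty)]))| = |{m1, m3, m4, m5}| = 4.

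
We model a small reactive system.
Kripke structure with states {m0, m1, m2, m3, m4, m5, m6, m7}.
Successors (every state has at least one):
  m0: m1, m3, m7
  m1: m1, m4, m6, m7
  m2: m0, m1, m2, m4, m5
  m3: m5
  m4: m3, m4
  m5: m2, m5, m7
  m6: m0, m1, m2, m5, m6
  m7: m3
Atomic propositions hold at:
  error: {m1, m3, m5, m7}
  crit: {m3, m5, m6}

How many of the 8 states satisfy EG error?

EG error: greatest fixpoint, start Z0 = {m1, m3, m5, m7}, keep only states in Sat with some successor in Z. Already a fixed point.
Sat(EG error) = {m1, m3, m5, m7}
|Sat(EG error)| = |{m1, m3, m5, m7}| = 4.

4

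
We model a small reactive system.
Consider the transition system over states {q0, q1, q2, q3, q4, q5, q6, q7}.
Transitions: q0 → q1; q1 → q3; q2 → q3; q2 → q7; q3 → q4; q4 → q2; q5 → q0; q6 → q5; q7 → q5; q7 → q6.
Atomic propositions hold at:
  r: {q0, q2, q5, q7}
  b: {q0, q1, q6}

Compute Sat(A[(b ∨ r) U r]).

{q0, q2, q5, q6, q7}

Sat(b ∨ r) = {q0, q1, q2, q5, q6, q7}
A[(b ∨ r) U r]: least fixpoint, start Z0 = Sat(r) = {q0, q2, q5, q7}, add states in Sat(b ∨ r) with every successor in Z. Z1 = {q0, q2, q5, q6, q7}; fixed.
Sat(A[(b ∨ r) U r]) = {q0, q2, q5, q6, q7}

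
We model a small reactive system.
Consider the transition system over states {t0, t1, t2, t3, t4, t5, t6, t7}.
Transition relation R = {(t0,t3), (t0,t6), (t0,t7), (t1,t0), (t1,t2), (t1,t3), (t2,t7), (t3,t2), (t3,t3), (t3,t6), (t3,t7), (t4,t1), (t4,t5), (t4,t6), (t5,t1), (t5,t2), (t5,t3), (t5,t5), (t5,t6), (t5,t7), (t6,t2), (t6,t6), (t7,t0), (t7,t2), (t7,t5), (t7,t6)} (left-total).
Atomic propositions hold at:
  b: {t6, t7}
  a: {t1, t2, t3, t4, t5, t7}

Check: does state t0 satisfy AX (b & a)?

Sat(b & a) = {t7}
Sat(AX (b & a)) = {s : every successor in {t7}} = {t2}
t0 ∉ Sat(AX (b & a)) = {t2}, so the formula does not hold at t0.

No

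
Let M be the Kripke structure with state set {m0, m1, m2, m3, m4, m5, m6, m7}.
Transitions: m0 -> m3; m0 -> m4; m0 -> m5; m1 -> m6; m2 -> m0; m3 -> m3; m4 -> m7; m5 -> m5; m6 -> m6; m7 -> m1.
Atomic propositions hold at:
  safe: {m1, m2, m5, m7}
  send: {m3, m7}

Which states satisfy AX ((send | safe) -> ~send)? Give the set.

{m1, m2, m5, m6, m7}

Sat(send | safe) = {m1, m2, m3, m5, m7}
Sat(~send) = {m0, m1, m2, m4, m5, m6}
Sat((send | safe) -> ~send) = {m0, m1, m2, m4, m5, m6}
Sat(AX ((send | safe) -> ~send)) = {s : every successor in {m0, m1, m2, m4, m5, m6}} = {m1, m2, m5, m6, m7}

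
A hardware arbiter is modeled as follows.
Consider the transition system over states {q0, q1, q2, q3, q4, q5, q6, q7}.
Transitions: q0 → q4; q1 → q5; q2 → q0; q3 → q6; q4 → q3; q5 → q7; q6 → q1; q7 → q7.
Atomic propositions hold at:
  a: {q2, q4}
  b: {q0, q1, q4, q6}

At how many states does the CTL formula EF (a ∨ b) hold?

Sat(a ∨ b) = {q0, q1, q2, q4, q6}
EF (a ∨ b): least fixpoint, start Z0 = {q0, q1, q2, q4, q6}, add states with some successor in Z. Z1 = {q0, q1, q2, q3, q4, q6}; fixed.
Sat(EF (a ∨ b)) = {q0, q1, q2, q3, q4, q6}
|Sat(EF (a ∨ b))| = |{q0, q1, q2, q3, q4, q6}| = 6.

6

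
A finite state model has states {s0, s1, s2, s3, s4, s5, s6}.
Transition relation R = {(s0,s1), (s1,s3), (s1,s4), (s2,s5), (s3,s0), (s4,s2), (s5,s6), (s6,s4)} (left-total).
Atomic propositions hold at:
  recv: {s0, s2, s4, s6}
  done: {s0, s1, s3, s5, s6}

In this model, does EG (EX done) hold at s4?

No

Sat(EX done) = {s : some successor in {s0, s1, s3, s5, s6}} = {s0, s1, s2, s3, s5}
EG (EX done): greatest fixpoint, start Z0 = {s0, s1, s2, s3, s5}, keep only states in Sat with some successor in Z. Z1 = {s0, s1, s2, s3}; Z2 = {s0, s1, s3}; fixed.
Sat(EG (EX done)) = {s0, s1, s3}
s4 ∉ Sat(EG (EX done)) = {s0, s1, s3}, so the formula does not hold at s4.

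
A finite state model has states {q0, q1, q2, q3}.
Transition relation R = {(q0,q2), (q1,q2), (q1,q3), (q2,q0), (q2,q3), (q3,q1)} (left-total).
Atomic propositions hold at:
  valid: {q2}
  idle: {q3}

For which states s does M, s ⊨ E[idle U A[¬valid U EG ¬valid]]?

Sat(¬valid) = {q0, q1, q3}
EG ¬valid: greatest fixpoint, start Z0 = {q0, q1, q3}, keep only states in Sat with some successor in Z. Z1 = {q1, q3}; fixed.
Sat(EG ¬valid) = {q1, q3}
A[¬valid U EG ¬valid]: least fixpoint, start Z0 = Sat(EG ¬valid) = {q1, q3}, add states in Sat(¬valid) with every successor in Z. Already a fixed point.
Sat(A[¬valid U EG ¬valid]) = {q1, q3}
E[idle U A[¬valid U EG ¬valid]]: least fixpoint, start Z0 = Sat(A[¬valid U EG ¬valid]) = {q1, q3}, add states in Sat(idle) with some successor in Z. Already a fixed point.
Sat(E[idle U A[¬valid U EG ¬valid]]) = {q1, q3}

{q1, q3}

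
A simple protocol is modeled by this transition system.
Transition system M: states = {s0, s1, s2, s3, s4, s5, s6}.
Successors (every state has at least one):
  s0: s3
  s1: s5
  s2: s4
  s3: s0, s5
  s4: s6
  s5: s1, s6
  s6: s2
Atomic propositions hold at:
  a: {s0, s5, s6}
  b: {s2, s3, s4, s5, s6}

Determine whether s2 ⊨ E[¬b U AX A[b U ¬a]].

Sat(¬b) = {s0, s1}
Sat(¬a) = {s1, s2, s3, s4}
A[b U ¬a]: least fixpoint, start Z0 = Sat(¬a) = {s1, s2, s3, s4}, add states in Sat(b) with every successor in Z. Z1 = {s1, s2, s3, s4, s6}; Z2 = {s1, s2, s3, s4, s5, s6}; fixed.
Sat(A[b U ¬a]) = {s1, s2, s3, s4, s5, s6}
Sat(AX A[b U ¬a]) = {s : every successor in {s1, s2, s3, s4, s5, s6}} = {s0, s1, s2, s4, s5, s6}
E[¬b U AX A[b U ¬a]]: least fixpoint, start Z0 = Sat(AX A[b U ¬a]) = {s0, s1, s2, s4, s5, s6}, add states in Sat(¬b) with some successor in Z. Already a fixed point.
Sat(E[¬b U AX A[b U ¬a]]) = {s0, s1, s2, s4, s5, s6}
s2 ∈ Sat(E[¬b U AX A[b U ¬a]]) = {s0, s1, s2, s4, s5, s6}, so the formula holds at s2.

Yes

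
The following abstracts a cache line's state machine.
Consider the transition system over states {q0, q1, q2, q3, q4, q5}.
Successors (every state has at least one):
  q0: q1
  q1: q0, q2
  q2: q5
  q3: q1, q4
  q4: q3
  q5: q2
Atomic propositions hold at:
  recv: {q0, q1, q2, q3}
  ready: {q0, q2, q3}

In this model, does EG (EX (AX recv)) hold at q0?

Sat(AX recv) = {s : every successor in {q0, q1, q2, q3}} = {q0, q1, q4, q5}
Sat(EX (AX recv)) = {s : some successor in {q0, q1, q4, q5}} = {q0, q1, q2, q3}
EG (EX (AX recv)): greatest fixpoint, start Z0 = {q0, q1, q2, q3}, keep only states in Sat with some successor in Z. Z1 = {q0, q1, q3}; fixed.
Sat(EG (EX (AX recv))) = {q0, q1, q3}
q0 ∈ Sat(EG (EX (AX recv))) = {q0, q1, q3}, so the formula holds at q0.

Yes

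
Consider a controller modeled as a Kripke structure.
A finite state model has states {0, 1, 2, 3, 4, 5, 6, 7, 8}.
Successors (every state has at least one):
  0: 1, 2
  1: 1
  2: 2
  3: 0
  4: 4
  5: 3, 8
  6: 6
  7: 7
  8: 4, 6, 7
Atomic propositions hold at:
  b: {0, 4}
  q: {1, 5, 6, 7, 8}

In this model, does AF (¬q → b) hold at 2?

No

Sat(¬q) = {0, 2, 3, 4}
Sat(¬q → b) = {0, 1, 4, 5, 6, 7, 8}
AF (¬q → b): least fixpoint, start Z0 = {0, 1, 4, 5, 6, 7, 8}, add states with every successor in Z. Z1 = {0, 1, 3, 4, 5, 6, 7, 8}; fixed.
Sat(AF (¬q → b)) = {0, 1, 3, 4, 5, 6, 7, 8}
2 ∉ Sat(AF (¬q → b)) = {0, 1, 3, 4, 5, 6, 7, 8}, so the formula does not hold at 2.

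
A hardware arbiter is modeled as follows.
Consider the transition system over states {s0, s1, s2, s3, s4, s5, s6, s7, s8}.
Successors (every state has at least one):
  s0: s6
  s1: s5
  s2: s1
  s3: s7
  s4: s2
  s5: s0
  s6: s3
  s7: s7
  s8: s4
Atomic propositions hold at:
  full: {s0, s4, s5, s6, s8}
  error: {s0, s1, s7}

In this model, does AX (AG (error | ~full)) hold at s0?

Sat(~full) = {s1, s2, s3, s7}
Sat(error | ~full) = {s0, s1, s2, s3, s7}
AG (error | ~full): greatest fixpoint, start Z0 = {s0, s1, s2, s3, s7}, keep only states in Sat with every successor in Z. Z1 = {s2, s3, s7}; Z2 = {s3, s7}; fixed.
Sat(AG (error | ~full)) = {s3, s7}
Sat(AX (AG (error | ~full))) = {s : every successor in {s3, s7}} = {s3, s6, s7}
s0 ∉ Sat(AX (AG (error | ~full))) = {s3, s6, s7}, so the formula does not hold at s0.

No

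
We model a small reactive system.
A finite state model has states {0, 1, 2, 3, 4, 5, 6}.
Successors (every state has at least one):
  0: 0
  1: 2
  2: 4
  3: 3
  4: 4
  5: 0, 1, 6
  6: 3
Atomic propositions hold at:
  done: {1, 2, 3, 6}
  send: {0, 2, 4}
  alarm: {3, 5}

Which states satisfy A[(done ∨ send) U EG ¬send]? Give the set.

{3, 5, 6}

Sat(done ∨ send) = {0, 1, 2, 3, 4, 6}
Sat(¬send) = {1, 3, 5, 6}
EG ¬send: greatest fixpoint, start Z0 = {1, 3, 5, 6}, keep only states in Sat with some successor in Z. Z1 = {3, 5, 6}; fixed.
Sat(EG ¬send) = {3, 5, 6}
A[(done ∨ send) U EG ¬send]: least fixpoint, start Z0 = Sat(EG ¬send) = {3, 5, 6}, add states in Sat(done ∨ send) with every successor in Z. Already a fixed point.
Sat(A[(done ∨ send) U EG ¬send]) = {3, 5, 6}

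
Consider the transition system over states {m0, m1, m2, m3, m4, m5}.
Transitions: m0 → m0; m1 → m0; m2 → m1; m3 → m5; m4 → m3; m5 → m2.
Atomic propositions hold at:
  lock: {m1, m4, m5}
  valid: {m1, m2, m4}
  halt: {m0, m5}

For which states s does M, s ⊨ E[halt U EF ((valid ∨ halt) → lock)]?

Sat(valid ∨ halt) = {m0, m1, m2, m4, m5}
Sat((valid ∨ halt) → lock) = {m1, m3, m4, m5}
EF ((valid ∨ halt) → lock): least fixpoint, start Z0 = {m1, m3, m4, m5}, add states with some successor in Z. Z1 = {m1, m2, m3, m4, m5}; fixed.
Sat(EF ((valid ∨ halt) → lock)) = {m1, m2, m3, m4, m5}
E[halt U EF ((valid ∨ halt) → lock)]: least fixpoint, start Z0 = Sat(EF ((valid ∨ halt) → lock)) = {m1, m2, m3, m4, m5}, add states in Sat(halt) with some successor in Z. Already a fixed point.
Sat(E[halt U EF ((valid ∨ halt) → lock)]) = {m1, m2, m3, m4, m5}

{m1, m2, m3, m4, m5}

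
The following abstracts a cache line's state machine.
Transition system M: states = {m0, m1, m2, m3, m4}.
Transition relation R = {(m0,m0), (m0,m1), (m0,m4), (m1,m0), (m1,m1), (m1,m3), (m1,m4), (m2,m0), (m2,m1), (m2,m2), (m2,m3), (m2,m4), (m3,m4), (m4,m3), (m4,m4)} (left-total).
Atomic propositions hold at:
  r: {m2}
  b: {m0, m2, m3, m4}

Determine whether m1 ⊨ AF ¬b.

Sat(¬b) = {m1}
AF ¬b: least fixpoint, start Z0 = {m1}, add states with every successor in Z. Already a fixed point.
Sat(AF ¬b) = {m1}
m1 ∈ Sat(AF ¬b) = {m1}, so the formula holds at m1.

Yes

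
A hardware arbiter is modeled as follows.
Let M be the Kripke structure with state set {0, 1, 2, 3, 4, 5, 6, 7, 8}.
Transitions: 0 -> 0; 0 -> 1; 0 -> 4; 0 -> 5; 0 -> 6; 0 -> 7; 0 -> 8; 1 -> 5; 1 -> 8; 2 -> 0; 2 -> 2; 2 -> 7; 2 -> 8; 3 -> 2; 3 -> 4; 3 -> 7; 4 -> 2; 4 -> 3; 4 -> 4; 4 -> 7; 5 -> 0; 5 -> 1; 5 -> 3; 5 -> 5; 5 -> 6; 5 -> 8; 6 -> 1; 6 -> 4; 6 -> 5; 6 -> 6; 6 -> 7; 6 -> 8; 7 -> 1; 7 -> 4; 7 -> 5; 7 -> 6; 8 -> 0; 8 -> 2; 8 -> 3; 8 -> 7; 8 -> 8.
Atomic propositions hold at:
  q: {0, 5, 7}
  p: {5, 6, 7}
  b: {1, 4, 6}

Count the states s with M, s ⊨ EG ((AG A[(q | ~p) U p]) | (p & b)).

1

Sat(~p) = {0, 1, 2, 3, 4, 8}
Sat(q | ~p) = {0, 1, 2, 3, 4, 5, 7, 8}
A[(q | ~p) U p]: least fixpoint, start Z0 = Sat(p) = {5, 6, 7}, add states in Sat(q | ~p) with every successor in Z. Already a fixed point.
Sat(A[(q | ~p) U p]) = {5, 6, 7}
AG A[(q | ~p) U p]: greatest fixpoint, start Z0 = {5, 6, 7}, keep only states in Sat with every successor in Z. Z1 = ∅; fixed.
Sat(AG A[(q | ~p) U p]) = ∅
Sat(p & b) = {6}
Sat((AG A[(q | ~p) U p]) | (p & b)) = {6}
EG ((AG A[(q | ~p) U p]) | (p & b)): greatest fixpoint, start Z0 = {6}, keep only states in Sat with some successor in Z. Already a fixed point.
Sat(EG ((AG A[(q | ~p) U p]) | (p & b))) = {6}
|Sat(EG ((AG A[(q | ~p) U p]) | (p & b)))| = |{6}| = 1.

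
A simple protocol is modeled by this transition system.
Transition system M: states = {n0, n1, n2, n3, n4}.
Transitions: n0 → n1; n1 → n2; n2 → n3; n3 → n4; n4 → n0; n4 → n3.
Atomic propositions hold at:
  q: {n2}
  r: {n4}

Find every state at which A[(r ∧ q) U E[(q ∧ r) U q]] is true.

{n2}

Sat(r ∧ q) = ∅
Sat(q ∧ r) = ∅
E[(q ∧ r) U q]: least fixpoint, start Z0 = Sat(q) = {n2}, add states in Sat(q ∧ r) with some successor in Z. Already a fixed point.
Sat(E[(q ∧ r) U q]) = {n2}
A[(r ∧ q) U E[(q ∧ r) U q]]: least fixpoint, start Z0 = Sat(E[(q ∧ r) U q]) = {n2}, add states in Sat(r ∧ q) with every successor in Z. Already a fixed point.
Sat(A[(r ∧ q) U E[(q ∧ r) U q]]) = {n2}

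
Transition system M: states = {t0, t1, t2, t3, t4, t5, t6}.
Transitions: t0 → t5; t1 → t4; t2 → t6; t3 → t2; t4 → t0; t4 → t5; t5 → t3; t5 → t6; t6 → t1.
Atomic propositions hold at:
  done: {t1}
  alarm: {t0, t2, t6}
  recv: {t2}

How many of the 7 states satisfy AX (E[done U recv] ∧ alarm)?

1

E[done U recv]: least fixpoint, start Z0 = Sat(recv) = {t2}, add states in Sat(done) with some successor in Z. Already a fixed point.
Sat(E[done U recv]) = {t2}
Sat(E[done U recv] ∧ alarm) = {t2}
Sat(AX (E[done U recv] ∧ alarm)) = {s : every successor in {t2}} = {t3}
|Sat(AX (E[done U recv] ∧ alarm))| = |{t3}| = 1.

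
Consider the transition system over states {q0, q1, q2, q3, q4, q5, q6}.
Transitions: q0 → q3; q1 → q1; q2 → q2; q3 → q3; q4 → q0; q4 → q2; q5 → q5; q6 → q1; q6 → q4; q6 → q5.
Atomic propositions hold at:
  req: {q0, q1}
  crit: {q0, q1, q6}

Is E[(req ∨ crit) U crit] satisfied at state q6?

Sat(req ∨ crit) = {q0, q1, q6}
E[(req ∨ crit) U crit]: least fixpoint, start Z0 = Sat(crit) = {q0, q1, q6}, add states in Sat(req ∨ crit) with some successor in Z. Already a fixed point.
Sat(E[(req ∨ crit) U crit]) = {q0, q1, q6}
q6 ∈ Sat(E[(req ∨ crit) U crit]) = {q0, q1, q6}, so the formula holds at q6.

Yes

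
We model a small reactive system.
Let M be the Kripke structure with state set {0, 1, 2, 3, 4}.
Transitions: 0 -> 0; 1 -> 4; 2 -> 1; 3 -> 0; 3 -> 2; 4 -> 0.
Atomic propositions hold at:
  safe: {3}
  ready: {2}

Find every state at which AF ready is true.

AF ready: least fixpoint, start Z0 = {2}, add states with every successor in Z. Already a fixed point.
Sat(AF ready) = {2}

{2}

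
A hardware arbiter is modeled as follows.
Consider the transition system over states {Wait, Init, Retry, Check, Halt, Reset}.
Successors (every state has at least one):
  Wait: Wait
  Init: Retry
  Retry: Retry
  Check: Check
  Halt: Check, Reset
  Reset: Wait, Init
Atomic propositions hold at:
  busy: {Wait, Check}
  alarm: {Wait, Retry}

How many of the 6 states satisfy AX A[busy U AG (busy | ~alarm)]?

2

Sat(~alarm) = {Init, Check, Halt, Reset}
Sat(busy | ~alarm) = {Wait, Init, Check, Halt, Reset}
AG (busy | ~alarm): greatest fixpoint, start Z0 = {Wait, Init, Check, Halt, Reset}, keep only states in Sat with every successor in Z. Z1 = {Wait, Check, Halt, Reset}; Z2 = {Wait, Check, Halt}; Z3 = {Wait, Check}; fixed.
Sat(AG (busy | ~alarm)) = {Wait, Check}
A[busy U AG (busy | ~alarm)]: least fixpoint, start Z0 = Sat(AG (busy | ~alarm)) = {Wait, Check}, add states in Sat(busy) with every successor in Z. Already a fixed point.
Sat(A[busy U AG (busy | ~alarm)]) = {Wait, Check}
Sat(AX A[busy U AG (busy | ~alarm)]) = {s : every successor in {Wait, Check}} = {Wait, Check}
|Sat(AX A[busy U AG (busy | ~alarm)])| = |{Wait, Check}| = 2.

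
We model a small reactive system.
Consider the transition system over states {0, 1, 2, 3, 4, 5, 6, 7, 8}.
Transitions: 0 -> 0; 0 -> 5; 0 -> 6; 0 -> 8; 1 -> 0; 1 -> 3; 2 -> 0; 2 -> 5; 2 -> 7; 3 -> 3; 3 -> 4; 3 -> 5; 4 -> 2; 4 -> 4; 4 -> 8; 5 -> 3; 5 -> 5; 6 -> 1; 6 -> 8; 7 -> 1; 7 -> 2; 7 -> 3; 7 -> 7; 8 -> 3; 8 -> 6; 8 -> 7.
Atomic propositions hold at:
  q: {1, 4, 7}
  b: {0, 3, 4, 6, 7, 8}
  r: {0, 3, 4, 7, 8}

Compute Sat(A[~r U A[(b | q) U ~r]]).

{1, 2, 5, 6}

Sat(~r) = {1, 2, 5, 6}
Sat(b | q) = {0, 1, 3, 4, 6, 7, 8}
A[(b | q) U ~r]: least fixpoint, start Z0 = Sat(~r) = {1, 2, 5, 6}, add states in Sat(b | q) with every successor in Z. Already a fixed point.
Sat(A[(b | q) U ~r]) = {1, 2, 5, 6}
A[~r U A[(b | q) U ~r]]: least fixpoint, start Z0 = Sat(A[(b | q) U ~r]) = {1, 2, 5, 6}, add states in Sat(~r) with every successor in Z. Already a fixed point.
Sat(A[~r U A[(b | q) U ~r]]) = {1, 2, 5, 6}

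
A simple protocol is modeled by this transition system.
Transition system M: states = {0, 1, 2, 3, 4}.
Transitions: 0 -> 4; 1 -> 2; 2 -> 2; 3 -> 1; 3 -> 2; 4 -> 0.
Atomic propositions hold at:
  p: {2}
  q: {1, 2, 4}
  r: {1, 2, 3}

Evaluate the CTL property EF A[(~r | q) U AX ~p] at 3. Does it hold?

No

Sat(~r) = {0, 4}
Sat(~r | q) = {0, 1, 2, 4}
Sat(~p) = {0, 1, 3, 4}
Sat(AX ~p) = {s : every successor in {0, 1, 3, 4}} = {0, 4}
A[(~r | q) U AX ~p]: least fixpoint, start Z0 = Sat(AX ~p) = {0, 4}, add states in Sat(~r | q) with every successor in Z. Already a fixed point.
Sat(A[(~r | q) U AX ~p]) = {0, 4}
EF A[(~r | q) U AX ~p]: least fixpoint, start Z0 = {0, 4}, add states with some successor in Z. Already a fixed point.
Sat(EF A[(~r | q) U AX ~p]) = {0, 4}
3 ∉ Sat(EF A[(~r | q) U AX ~p]) = {0, 4}, so the formula does not hold at 3.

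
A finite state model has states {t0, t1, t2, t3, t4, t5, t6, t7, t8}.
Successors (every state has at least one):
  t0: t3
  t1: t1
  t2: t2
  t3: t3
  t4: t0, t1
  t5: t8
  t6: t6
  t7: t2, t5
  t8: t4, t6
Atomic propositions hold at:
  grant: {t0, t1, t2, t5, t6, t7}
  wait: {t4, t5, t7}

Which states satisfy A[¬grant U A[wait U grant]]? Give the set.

{t0, t1, t2, t4, t5, t6, t7, t8}

Sat(¬grant) = {t3, t4, t8}
A[wait U grant]: least fixpoint, start Z0 = Sat(grant) = {t0, t1, t2, t5, t6, t7}, add states in Sat(wait) with every successor in Z. Z1 = {t0, t1, t2, t4, t5, t6, t7}; fixed.
Sat(A[wait U grant]) = {t0, t1, t2, t4, t5, t6, t7}
A[¬grant U A[wait U grant]]: least fixpoint, start Z0 = Sat(A[wait U grant]) = {t0, t1, t2, t4, t5, t6, t7}, add states in Sat(¬grant) with every successor in Z. Z1 = {t0, t1, t2, t4, t5, t6, t7, t8}; fixed.
Sat(A[¬grant U A[wait U grant]]) = {t0, t1, t2, t4, t5, t6, t7, t8}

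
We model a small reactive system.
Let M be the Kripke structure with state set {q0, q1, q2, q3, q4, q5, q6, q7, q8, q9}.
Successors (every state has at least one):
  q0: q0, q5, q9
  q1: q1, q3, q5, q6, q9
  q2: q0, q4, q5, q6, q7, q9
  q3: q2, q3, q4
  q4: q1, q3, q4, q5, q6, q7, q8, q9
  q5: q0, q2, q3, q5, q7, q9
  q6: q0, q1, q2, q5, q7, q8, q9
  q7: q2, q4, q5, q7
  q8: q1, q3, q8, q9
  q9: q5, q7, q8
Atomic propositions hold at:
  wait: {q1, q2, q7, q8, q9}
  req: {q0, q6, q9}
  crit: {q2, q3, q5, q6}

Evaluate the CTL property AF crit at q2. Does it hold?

Yes

AF crit: least fixpoint, start Z0 = {q2, q3, q5, q6}, add states with every successor in Z. Already a fixed point.
Sat(AF crit) = {q2, q3, q5, q6}
q2 ∈ Sat(AF crit) = {q2, q3, q5, q6}, so the formula holds at q2.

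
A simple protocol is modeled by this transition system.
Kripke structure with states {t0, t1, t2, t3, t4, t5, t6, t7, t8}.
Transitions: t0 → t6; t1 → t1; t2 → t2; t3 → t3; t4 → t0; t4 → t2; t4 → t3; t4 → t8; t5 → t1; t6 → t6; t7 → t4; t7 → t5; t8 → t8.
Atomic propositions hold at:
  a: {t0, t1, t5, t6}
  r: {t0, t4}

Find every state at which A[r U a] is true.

A[r U a]: least fixpoint, start Z0 = Sat(a) = {t0, t1, t5, t6}, add states in Sat(r) with every successor in Z. Already a fixed point.
Sat(A[r U a]) = {t0, t1, t5, t6}

{t0, t1, t5, t6}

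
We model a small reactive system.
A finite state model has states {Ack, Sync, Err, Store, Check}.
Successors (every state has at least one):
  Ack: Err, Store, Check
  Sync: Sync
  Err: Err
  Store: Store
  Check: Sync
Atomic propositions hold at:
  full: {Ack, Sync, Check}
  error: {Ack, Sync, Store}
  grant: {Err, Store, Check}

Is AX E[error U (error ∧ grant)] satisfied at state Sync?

Sat(error ∧ grant) = {Store}
E[error U (error ∧ grant)]: least fixpoint, start Z0 = Sat((error ∧ grant)) = {Store}, add states in Sat(error) with some successor in Z. Z1 = {Ack, Store}; fixed.
Sat(E[error U (error ∧ grant)]) = {Ack, Store}
Sat(AX E[error U (error ∧ grant)]) = {s : every successor in {Ack, Store}} = {Store}
Sync ∉ Sat(AX E[error U (error ∧ grant)]) = {Store}, so the formula does not hold at Sync.

No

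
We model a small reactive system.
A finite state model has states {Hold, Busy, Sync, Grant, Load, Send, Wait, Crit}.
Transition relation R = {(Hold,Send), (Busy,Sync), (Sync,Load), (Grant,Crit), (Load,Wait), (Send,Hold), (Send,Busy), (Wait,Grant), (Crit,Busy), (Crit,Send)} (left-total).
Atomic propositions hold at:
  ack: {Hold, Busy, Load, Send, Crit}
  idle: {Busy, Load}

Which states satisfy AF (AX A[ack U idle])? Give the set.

{Busy, Sync}

A[ack U idle]: least fixpoint, start Z0 = Sat(idle) = {Busy, Load}, add states in Sat(ack) with every successor in Z. Already a fixed point.
Sat(A[ack U idle]) = {Busy, Load}
Sat(AX A[ack U idle]) = {s : every successor in {Busy, Load}} = {Sync}
AF (AX A[ack U idle]): least fixpoint, start Z0 = {Sync}, add states with every successor in Z. Z1 = {Busy, Sync}; fixed.
Sat(AF (AX A[ack U idle])) = {Busy, Sync}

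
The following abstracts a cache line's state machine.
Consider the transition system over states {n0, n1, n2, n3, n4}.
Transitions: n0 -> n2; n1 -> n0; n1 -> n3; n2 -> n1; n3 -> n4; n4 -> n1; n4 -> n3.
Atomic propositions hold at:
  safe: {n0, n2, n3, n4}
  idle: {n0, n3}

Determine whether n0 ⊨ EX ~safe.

Sat(~safe) = {n1}
Sat(EX ~safe) = {s : some successor in {n1}} = {n2, n4}
n0 ∉ Sat(EX ~safe) = {n2, n4}, so the formula does not hold at n0.

No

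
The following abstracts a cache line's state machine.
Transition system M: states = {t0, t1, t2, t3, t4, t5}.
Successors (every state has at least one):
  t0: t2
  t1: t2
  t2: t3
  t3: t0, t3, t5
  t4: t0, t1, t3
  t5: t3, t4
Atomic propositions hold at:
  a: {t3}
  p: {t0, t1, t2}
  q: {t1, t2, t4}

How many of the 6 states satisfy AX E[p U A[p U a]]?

4

A[p U a]: least fixpoint, start Z0 = Sat(a) = {t3}, add states in Sat(p) with every successor in Z. Z1 = {t2, t3}; Z2 = {t0, t1, t2, t3}; fixed.
Sat(A[p U a]) = {t0, t1, t2, t3}
E[p U A[p U a]]: least fixpoint, start Z0 = Sat(A[p U a]) = {t0, t1, t2, t3}, add states in Sat(p) with some successor in Z. Already a fixed point.
Sat(E[p U A[p U a]]) = {t0, t1, t2, t3}
Sat(AX E[p U A[p U a]]) = {s : every successor in {t0, t1, t2, t3}} = {t0, t1, t2, t4}
|Sat(AX E[p U A[p U a]])| = |{t0, t1, t2, t4}| = 4.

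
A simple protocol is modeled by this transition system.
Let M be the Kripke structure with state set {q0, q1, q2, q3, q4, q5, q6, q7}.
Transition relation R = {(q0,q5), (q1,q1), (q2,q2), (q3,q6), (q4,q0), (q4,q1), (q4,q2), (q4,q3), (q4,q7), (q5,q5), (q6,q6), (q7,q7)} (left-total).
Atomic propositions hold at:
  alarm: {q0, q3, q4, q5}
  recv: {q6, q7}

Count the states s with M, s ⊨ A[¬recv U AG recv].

Sat(¬recv) = {q0, q1, q2, q3, q4, q5}
AG recv: greatest fixpoint, start Z0 = {q6, q7}, keep only states in Sat with every successor in Z. Already a fixed point.
Sat(AG recv) = {q6, q7}
A[¬recv U AG recv]: least fixpoint, start Z0 = Sat(AG recv) = {q6, q7}, add states in Sat(¬recv) with every successor in Z. Z1 = {q3, q6, q7}; fixed.
Sat(A[¬recv U AG recv]) = {q3, q6, q7}
|Sat(A[¬recv U AG recv])| = |{q3, q6, q7}| = 3.

3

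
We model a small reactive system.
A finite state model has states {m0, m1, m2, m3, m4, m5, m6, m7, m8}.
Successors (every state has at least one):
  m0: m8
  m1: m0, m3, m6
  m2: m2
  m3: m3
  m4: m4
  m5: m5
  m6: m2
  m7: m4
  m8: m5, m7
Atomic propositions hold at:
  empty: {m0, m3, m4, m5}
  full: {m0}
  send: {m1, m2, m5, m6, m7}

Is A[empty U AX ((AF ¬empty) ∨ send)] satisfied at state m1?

Sat(¬empty) = {m1, m2, m6, m7, m8}
AF ¬empty: least fixpoint, start Z0 = {m1, m2, m6, m7, m8}, add states with every successor in Z. Z1 = {m0, m1, m2, m6, m7, m8}; fixed.
Sat(AF ¬empty) = {m0, m1, m2, m6, m7, m8}
Sat((AF ¬empty) ∨ send) = {m0, m1, m2, m5, m6, m7, m8}
Sat(AX ((AF ¬empty) ∨ send)) = {s : every successor in {m0, m1, m2, m5, m6, m7, m8}} = {m0, m2, m5, m6, m8}
A[empty U AX ((AF ¬empty) ∨ send)]: least fixpoint, start Z0 = Sat(AX ((AF ¬empty) ∨ send)) = {m0, m2, m5, m6, m8}, add states in Sat(empty) with every successor in Z. Already a fixed point.
Sat(A[empty U AX ((AF ¬empty) ∨ send)]) = {m0, m2, m5, m6, m8}
m1 ∉ Sat(A[empty U AX ((AF ¬empty) ∨ send)]) = {m0, m2, m5, m6, m8}, so the formula does not hold at m1.

No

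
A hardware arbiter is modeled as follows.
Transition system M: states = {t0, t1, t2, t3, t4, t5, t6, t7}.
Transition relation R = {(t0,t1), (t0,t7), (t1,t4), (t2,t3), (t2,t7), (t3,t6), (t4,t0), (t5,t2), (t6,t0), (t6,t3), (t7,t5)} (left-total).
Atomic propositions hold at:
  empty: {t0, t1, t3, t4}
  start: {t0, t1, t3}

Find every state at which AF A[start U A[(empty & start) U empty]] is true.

Sat(empty & start) = {t0, t1, t3}
A[(empty & start) U empty]: least fixpoint, start Z0 = Sat(empty) = {t0, t1, t3, t4}, add states in Sat(empty & start) with every successor in Z. Already a fixed point.
Sat(A[(empty & start) U empty]) = {t0, t1, t3, t4}
A[start U A[(empty & start) U empty]]: least fixpoint, start Z0 = Sat(A[(empty & start) U empty]) = {t0, t1, t3, t4}, add states in Sat(start) with every successor in Z. Already a fixed point.
Sat(A[start U A[(empty & start) U empty]]) = {t0, t1, t3, t4}
AF A[start U A[(empty & start) U empty]]: least fixpoint, start Z0 = {t0, t1, t3, t4}, add states with every successor in Z. Z1 = {t0, t1, t3, t4, t6}; fixed.
Sat(AF A[start U A[(empty & start) U empty]]) = {t0, t1, t3, t4, t6}

{t0, t1, t3, t4, t6}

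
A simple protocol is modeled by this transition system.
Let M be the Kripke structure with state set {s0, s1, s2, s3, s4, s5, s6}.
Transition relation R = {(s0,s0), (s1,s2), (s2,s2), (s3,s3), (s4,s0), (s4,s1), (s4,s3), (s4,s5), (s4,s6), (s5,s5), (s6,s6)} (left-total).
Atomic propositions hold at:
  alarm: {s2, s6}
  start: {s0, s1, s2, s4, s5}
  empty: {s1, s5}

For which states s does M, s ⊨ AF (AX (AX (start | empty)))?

{s0, s1, s2, s5}

Sat(start | empty) = {s0, s1, s2, s4, s5}
Sat(AX (start | empty)) = {s : every successor in {s0, s1, s2, s4, s5}} = {s0, s1, s2, s5}
Sat(AX (AX (start | empty))) = {s : every successor in {s0, s1, s2, s5}} = {s0, s1, s2, s5}
AF (AX (AX (start | empty))): least fixpoint, start Z0 = {s0, s1, s2, s5}, add states with every successor in Z. Already a fixed point.
Sat(AF (AX (AX (start | empty)))) = {s0, s1, s2, s5}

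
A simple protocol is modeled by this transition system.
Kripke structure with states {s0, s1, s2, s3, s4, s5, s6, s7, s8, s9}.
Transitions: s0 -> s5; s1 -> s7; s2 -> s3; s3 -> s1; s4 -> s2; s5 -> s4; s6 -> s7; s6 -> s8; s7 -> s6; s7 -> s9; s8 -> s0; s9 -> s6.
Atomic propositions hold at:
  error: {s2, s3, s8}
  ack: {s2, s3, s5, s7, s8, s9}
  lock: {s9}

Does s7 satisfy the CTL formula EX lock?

Sat(EX lock) = {s : some successor in {s9}} = {s7}
s7 ∈ Sat(EX lock) = {s7}, so the formula holds at s7.

Yes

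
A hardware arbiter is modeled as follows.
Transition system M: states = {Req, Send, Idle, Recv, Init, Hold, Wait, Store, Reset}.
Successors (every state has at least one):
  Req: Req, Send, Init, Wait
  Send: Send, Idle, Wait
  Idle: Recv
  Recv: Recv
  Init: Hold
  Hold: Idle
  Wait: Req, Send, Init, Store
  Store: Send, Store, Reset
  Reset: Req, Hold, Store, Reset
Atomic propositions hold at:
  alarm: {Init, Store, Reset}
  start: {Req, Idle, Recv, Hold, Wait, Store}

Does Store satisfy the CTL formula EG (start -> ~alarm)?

No

Sat(~alarm) = {Req, Send, Idle, Recv, Hold, Wait}
Sat(start -> ~alarm) = {Req, Send, Idle, Recv, Init, Hold, Wait, Reset}
EG (start -> ~alarm): greatest fixpoint, start Z0 = {Req, Send, Idle, Recv, Init, Hold, Wait, Reset}, keep only states in Sat with some successor in Z. Already a fixed point.
Sat(EG (start -> ~alarm)) = {Req, Send, Idle, Recv, Init, Hold, Wait, Reset}
Store ∉ Sat(EG (start -> ~alarm)) = {Req, Send, Idle, Recv, Init, Hold, Wait, Reset}, so the formula does not hold at Store.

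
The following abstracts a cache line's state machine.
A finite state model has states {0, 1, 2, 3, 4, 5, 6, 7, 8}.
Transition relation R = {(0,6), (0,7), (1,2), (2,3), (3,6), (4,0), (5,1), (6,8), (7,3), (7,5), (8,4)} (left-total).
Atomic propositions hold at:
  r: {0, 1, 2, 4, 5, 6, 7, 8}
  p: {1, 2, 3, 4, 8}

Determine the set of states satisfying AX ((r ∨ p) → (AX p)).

Sat(r ∨ p) = {0, 1, 2, 3, 4, 5, 6, 7, 8}
Sat(AX p) = {s : every successor in {1, 2, 3, 4, 8}} = {1, 2, 5, 6, 8}
Sat((r ∨ p) → (AX p)) = {1, 2, 5, 6, 8}
Sat(AX ((r ∨ p) → (AX p))) = {s : every successor in {1, 2, 5, 6, 8}} = {1, 3, 5, 6}

{1, 3, 5, 6}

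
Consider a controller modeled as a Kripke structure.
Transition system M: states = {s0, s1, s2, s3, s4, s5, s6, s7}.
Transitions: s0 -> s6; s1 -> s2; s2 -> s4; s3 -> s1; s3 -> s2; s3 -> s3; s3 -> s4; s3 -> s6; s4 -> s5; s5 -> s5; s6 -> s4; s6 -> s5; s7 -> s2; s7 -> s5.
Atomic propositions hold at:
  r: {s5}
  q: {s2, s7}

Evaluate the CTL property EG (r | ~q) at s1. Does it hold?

Sat(~q) = {s0, s1, s3, s4, s5, s6}
Sat(r | ~q) = {s0, s1, s3, s4, s5, s6}
EG (r | ~q): greatest fixpoint, start Z0 = {s0, s1, s3, s4, s5, s6}, keep only states in Sat with some successor in Z. Z1 = {s0, s3, s4, s5, s6}; fixed.
Sat(EG (r | ~q)) = {s0, s3, s4, s5, s6}
s1 ∉ Sat(EG (r | ~q)) = {s0, s3, s4, s5, s6}, so the formula does not hold at s1.

No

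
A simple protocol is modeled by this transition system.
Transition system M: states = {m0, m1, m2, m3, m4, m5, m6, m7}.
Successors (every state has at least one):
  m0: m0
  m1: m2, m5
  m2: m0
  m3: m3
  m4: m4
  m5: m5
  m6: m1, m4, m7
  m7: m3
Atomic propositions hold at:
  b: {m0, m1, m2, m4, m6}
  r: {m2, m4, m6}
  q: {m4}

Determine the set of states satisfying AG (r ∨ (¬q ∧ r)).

{m4}

Sat(¬q) = {m0, m1, m2, m3, m5, m6, m7}
Sat(¬q ∧ r) = {m2, m6}
Sat(r ∨ (¬q ∧ r)) = {m2, m4, m6}
AG (r ∨ (¬q ∧ r)): greatest fixpoint, start Z0 = {m2, m4, m6}, keep only states in Sat with every successor in Z. Z1 = {m4}; fixed.
Sat(AG (r ∨ (¬q ∧ r))) = {m4}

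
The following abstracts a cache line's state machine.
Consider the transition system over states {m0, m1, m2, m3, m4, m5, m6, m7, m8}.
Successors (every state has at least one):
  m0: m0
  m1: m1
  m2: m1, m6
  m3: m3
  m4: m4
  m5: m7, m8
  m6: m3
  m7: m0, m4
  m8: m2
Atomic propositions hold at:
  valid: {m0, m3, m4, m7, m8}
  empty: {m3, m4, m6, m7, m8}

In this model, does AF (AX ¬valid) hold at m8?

Sat(¬valid) = {m1, m2, m5, m6}
Sat(AX ¬valid) = {s : every successor in {m1, m2, m5, m6}} = {m1, m2, m8}
AF (AX ¬valid): least fixpoint, start Z0 = {m1, m2, m8}, add states with every successor in Z. Already a fixed point.
Sat(AF (AX ¬valid)) = {m1, m2, m8}
m8 ∈ Sat(AF (AX ¬valid)) = {m1, m2, m8}, so the formula holds at m8.

Yes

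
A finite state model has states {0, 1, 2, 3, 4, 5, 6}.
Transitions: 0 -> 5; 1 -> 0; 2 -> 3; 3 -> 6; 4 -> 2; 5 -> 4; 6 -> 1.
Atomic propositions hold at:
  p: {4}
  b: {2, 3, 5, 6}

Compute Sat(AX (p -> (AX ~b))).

Sat(~b) = {0, 1, 4}
Sat(AX ~b) = {s : every successor in {0, 1, 4}} = {1, 5, 6}
Sat(p -> (AX ~b)) = {0, 1, 2, 3, 5, 6}
Sat(AX (p -> (AX ~b))) = {s : every successor in {0, 1, 2, 3, 5, 6}} = {0, 1, 2, 3, 4, 6}

{0, 1, 2, 3, 4, 6}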